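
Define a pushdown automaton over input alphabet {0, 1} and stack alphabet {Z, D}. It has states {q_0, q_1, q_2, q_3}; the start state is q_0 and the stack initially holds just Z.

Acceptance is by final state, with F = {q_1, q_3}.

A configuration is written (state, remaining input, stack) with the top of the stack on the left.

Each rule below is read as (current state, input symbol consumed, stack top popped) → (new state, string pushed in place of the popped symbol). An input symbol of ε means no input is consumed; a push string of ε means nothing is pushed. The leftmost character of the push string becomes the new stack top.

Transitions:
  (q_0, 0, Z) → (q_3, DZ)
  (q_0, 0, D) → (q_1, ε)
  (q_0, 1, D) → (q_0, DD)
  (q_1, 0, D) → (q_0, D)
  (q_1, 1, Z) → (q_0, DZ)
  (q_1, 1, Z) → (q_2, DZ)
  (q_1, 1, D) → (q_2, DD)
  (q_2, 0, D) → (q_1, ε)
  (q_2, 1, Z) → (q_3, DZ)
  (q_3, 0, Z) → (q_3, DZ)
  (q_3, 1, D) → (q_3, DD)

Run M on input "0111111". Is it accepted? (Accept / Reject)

Accept

One accepting computation: (q_0, 0111111, Z) ⊢ (q_3, 111111, DZ) ⊢ (q_3, 11111, DDZ) ⊢ (q_3, 1111, DDDZ) ⊢ (q_3, 111, DDDDZ) ⊢ (q_3, 11, DDDDDZ) ⊢ (q_3, 1, DDDDDDZ) ⊢ (q_3, ε, DDDDDDDZ)
All input consumed and state q_3 ∈ F.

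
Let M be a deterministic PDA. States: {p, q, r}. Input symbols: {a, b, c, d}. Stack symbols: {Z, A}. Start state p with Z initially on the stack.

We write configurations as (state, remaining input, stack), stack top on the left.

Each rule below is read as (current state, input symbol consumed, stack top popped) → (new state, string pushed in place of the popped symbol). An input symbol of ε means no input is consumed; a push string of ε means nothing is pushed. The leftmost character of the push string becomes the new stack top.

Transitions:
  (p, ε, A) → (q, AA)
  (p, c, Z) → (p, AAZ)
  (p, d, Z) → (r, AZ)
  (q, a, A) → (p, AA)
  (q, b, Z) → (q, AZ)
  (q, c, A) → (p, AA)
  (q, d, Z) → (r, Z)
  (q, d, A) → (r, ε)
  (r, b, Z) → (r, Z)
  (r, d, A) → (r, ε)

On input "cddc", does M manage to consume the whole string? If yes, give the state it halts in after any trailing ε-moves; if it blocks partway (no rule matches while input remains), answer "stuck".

(p, cddc, Z) ⊢ (p, ddc, AAZ) ⊢ (q, ddc, AAAZ) ⊢ (r, dc, AAZ) ⊢ (r, c, AZ)
No transition for (r, c, top A); M blocks with input c remaining.

stuck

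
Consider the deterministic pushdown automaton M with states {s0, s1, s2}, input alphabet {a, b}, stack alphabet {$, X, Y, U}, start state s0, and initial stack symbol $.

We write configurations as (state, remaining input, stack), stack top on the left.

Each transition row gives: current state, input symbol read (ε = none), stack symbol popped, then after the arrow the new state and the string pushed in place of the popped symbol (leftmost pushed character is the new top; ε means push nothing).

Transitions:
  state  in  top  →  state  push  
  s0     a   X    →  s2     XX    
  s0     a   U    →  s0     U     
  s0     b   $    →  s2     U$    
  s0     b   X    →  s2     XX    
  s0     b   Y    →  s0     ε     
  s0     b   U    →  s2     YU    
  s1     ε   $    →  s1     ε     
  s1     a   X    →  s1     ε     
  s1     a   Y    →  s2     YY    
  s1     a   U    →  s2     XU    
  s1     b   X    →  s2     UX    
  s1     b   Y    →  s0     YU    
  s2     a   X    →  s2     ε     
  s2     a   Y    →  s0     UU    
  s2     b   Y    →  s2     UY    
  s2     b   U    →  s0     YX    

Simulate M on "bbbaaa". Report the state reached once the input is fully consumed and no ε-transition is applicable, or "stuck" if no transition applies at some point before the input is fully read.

(s0, bbbaaa, $)
  read b, top $: go to s2, push U$ → (s2, bbaaa, U$)
  read b, top U: go to s0, push YX → (s0, baaa, YX$)
  read b, top Y: go to s0, push ε → (s0, aaa, X$)
  read a, top X: go to s2, push XX → (s2, aa, XX$)
  read a, top X: go to s2, push ε → (s2, a, X$)
  read a, top X: go to s2, push ε → (s2, ε, $)
All input consumed; M is in state s2.

s2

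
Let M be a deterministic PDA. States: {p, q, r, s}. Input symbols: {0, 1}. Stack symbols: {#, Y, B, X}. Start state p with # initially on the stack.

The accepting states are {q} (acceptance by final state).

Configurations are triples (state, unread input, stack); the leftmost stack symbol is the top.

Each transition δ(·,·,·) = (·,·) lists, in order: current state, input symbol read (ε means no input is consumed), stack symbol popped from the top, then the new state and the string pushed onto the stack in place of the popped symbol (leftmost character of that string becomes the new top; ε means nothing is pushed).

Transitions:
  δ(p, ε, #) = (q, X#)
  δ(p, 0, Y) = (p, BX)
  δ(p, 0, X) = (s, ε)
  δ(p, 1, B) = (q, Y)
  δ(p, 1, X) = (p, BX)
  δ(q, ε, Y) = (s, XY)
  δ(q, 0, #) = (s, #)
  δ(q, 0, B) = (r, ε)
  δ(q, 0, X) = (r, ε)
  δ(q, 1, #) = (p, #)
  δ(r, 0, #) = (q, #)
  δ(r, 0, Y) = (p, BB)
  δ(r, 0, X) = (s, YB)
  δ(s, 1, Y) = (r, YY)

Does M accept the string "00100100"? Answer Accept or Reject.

Accept

(p, 00100100, #)
  ε-move, top #: go to q, push X# → (q, 00100100, X#)
  read 0, top X: go to r, push ε → (r, 0100100, #)
  read 0, top #: go to q, push # → (q, 100100, #)
  read 1, top #: go to p, push # → (p, 00100, #)
  ε-move, top #: go to q, push X# → (q, 00100, X#)
  read 0, top X: go to r, push ε → (r, 0100, #)
  read 0, top #: go to q, push # → (q, 100, #)
  read 1, top #: go to p, push # → (p, 00, #)
  ε-move, top #: go to q, push X# → (q, 00, X#)
  read 0, top X: go to r, push ε → (r, 0, #)
  read 0, top #: go to q, push # → (q, ε, #)
All input consumed; state q ∈ F.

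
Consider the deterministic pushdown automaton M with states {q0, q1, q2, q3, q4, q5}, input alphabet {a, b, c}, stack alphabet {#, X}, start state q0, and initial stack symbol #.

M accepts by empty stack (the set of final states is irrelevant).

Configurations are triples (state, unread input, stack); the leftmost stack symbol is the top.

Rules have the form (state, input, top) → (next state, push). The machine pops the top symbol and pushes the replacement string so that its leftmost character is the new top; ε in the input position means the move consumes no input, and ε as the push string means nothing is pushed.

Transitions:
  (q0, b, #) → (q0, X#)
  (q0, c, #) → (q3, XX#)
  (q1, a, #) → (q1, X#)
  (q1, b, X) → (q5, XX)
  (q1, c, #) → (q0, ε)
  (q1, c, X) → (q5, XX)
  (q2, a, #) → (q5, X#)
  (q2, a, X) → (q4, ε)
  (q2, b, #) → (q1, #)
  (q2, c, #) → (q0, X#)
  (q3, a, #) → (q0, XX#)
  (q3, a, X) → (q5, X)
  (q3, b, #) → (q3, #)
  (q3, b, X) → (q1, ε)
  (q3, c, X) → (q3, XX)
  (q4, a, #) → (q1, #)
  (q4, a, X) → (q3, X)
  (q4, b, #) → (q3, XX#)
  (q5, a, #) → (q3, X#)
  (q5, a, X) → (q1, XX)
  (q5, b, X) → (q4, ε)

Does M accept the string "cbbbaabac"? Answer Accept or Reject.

(q0, cbbbaabac, #)
  read c, top #: go to q3, push XX# → (q3, bbbaabac, XX#)
  read b, top X: go to q1, push ε → (q1, bbaabac, X#)
  read b, top X: go to q5, push XX → (q5, baabac, XX#)
  read b, top X: go to q4, push ε → (q4, aabac, X#)
  read a, top X: go to q3, push X → (q3, abac, X#)
  read a, top X: go to q5, push X → (q5, bac, X#)
  read b, top X: go to q4, push ε → (q4, ac, #)
  read a, top #: go to q1, push # → (q1, c, #)
  read c, top #: go to q0, push ε → (q0, ε, ε)
All input consumed and the stack is empty.

Accept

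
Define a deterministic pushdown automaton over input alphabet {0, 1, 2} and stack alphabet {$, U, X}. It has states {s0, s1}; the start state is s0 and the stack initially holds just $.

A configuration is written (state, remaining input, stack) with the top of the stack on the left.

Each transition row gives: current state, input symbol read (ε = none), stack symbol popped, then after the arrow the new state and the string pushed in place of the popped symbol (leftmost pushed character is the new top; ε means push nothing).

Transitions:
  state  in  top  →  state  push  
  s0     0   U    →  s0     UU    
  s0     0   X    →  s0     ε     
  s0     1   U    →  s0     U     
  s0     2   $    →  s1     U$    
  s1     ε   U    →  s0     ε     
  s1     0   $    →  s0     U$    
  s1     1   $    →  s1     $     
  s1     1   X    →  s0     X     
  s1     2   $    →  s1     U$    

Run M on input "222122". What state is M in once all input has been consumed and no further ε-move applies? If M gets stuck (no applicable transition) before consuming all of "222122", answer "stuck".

stuck

(s0, 222122, $) ⊢ (s1, 22122, U$) ⊢ (s0, 22122, $) ⊢ (s1, 2122, U$) ⊢ (s0, 2122, $) ⊢ (s1, 122, U$) ⊢ (s0, 122, $)
No transition for (s0, 1, top $); M blocks with input 122 remaining.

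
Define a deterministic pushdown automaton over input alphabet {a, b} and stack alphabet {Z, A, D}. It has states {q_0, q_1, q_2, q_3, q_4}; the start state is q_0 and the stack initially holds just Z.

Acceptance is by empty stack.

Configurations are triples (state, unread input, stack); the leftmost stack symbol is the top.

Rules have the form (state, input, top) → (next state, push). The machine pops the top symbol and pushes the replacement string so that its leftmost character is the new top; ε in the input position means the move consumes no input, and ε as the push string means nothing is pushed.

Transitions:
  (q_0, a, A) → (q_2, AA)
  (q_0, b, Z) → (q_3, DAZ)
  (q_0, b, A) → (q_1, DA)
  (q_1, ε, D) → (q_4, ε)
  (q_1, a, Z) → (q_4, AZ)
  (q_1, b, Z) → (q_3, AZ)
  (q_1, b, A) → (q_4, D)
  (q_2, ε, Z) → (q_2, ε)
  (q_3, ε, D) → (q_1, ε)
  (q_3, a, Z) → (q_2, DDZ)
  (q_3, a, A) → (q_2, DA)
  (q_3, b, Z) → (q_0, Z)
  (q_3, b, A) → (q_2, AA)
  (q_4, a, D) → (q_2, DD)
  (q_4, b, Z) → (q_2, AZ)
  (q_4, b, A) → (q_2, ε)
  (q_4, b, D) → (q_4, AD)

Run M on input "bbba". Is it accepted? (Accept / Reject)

(q_0, bbba, Z)
  read b, top Z: go to q_3, push DAZ → (q_3, bba, DAZ)
  ε-move, top D: go to q_1, push ε → (q_1, bba, AZ)
  read b, top A: go to q_4, push D → (q_4, ba, DZ)
  read b, top D: go to q_4, push AD → (q_4, a, ADZ)
No transition applies at (q_4, a, ADZ); input not fully consumed.

Reject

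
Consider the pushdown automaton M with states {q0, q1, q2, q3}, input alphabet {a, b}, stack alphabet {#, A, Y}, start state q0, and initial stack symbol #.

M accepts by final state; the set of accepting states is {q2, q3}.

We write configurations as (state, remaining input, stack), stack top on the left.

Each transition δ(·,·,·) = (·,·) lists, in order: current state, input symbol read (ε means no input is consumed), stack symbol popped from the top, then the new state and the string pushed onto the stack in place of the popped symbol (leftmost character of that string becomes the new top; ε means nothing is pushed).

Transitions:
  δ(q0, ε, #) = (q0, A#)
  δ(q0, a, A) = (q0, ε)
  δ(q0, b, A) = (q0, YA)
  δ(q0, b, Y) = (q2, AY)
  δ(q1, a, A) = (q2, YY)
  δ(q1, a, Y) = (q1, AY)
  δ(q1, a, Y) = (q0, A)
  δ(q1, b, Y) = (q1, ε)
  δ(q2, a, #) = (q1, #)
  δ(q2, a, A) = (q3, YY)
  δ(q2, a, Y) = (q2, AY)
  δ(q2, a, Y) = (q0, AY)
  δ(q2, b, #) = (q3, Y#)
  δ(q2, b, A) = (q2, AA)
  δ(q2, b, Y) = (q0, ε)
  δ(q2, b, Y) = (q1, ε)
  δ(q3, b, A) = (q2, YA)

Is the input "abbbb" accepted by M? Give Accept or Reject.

Accept

One accepting computation: (q0, abbbb, #) ⊢ (q0, abbbb, A#) ⊢ (q0, bbbb, #) ⊢ (q0, bbbb, A#) ⊢ (q0, bbb, YA#) ⊢ (q2, bb, AYA#) ⊢ (q2, b, AAYA#) ⊢ (q2, ε, AAAYA#)
All input consumed and state q2 ∈ F.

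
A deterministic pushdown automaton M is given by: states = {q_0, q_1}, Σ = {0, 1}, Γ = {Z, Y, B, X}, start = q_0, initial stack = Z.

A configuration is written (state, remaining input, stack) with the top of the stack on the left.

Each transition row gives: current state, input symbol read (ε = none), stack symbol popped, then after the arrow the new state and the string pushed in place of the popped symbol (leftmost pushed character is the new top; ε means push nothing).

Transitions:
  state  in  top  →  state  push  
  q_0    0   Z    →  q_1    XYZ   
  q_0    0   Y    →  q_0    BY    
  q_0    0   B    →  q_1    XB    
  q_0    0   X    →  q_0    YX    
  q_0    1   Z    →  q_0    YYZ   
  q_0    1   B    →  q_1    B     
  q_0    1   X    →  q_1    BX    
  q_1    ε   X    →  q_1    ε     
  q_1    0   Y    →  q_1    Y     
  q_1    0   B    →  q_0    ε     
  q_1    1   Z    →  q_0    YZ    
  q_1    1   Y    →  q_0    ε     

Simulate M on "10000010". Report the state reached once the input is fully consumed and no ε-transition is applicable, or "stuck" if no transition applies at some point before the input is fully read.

stuck

(q_0, 10000010, Z)
  read 1, top Z: go to q_0, push YYZ → (q_0, 0000010, YYZ)
  read 0, top Y: go to q_0, push BY → (q_0, 000010, BYYZ)
  read 0, top B: go to q_1, push XB → (q_1, 00010, XBYYZ)
  ε-move, top X: go to q_1, push ε → (q_1, 00010, BYYZ)
  read 0, top B: go to q_0, push ε → (q_0, 0010, YYZ)
  read 0, top Y: go to q_0, push BY → (q_0, 010, BYYZ)
  read 0, top B: go to q_1, push XB → (q_1, 10, XBYYZ)
  ε-move, top X: go to q_1, push ε → (q_1, 10, BYYZ)
No transition for (q_1, 1, top B); M blocks with input 10 remaining.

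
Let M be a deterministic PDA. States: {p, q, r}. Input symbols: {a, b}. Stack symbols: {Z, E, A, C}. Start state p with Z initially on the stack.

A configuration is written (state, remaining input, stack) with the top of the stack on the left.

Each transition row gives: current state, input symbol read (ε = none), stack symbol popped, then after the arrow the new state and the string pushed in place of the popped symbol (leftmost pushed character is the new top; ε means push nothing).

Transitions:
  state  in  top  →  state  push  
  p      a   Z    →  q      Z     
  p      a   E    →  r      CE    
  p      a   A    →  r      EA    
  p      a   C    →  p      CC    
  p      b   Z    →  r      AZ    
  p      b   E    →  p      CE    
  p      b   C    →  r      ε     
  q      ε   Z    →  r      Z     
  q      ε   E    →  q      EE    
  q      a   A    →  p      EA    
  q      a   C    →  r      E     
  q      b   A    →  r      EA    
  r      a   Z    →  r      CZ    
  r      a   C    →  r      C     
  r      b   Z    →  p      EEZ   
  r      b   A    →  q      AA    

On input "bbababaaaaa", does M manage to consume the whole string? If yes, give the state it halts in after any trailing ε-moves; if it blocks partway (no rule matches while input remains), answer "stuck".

r

(p, bbababaaaaa, Z)
  read b, top Z: go to r, push AZ → (r, bababaaaaa, AZ)
  read b, top A: go to q, push AA → (q, ababaaaaa, AAZ)
  read a, top A: go to p, push EA → (p, babaaaaa, EAAZ)
  read b, top E: go to p, push CE → (p, abaaaaa, CEAAZ)
  read a, top C: go to p, push CC → (p, baaaaa, CCEAAZ)
  read b, top C: go to r, push ε → (r, aaaaa, CEAAZ)
  read a, top C: go to r, push C → (r, aaaa, CEAAZ)
  read a, top C: go to r, push C → (r, aaa, CEAAZ)
  read a, top C: go to r, push C → (r, aa, CEAAZ)
  read a, top C: go to r, push C → (r, a, CEAAZ)
  read a, top C: go to r, push C → (r, ε, CEAAZ)
All input consumed; M is in state r.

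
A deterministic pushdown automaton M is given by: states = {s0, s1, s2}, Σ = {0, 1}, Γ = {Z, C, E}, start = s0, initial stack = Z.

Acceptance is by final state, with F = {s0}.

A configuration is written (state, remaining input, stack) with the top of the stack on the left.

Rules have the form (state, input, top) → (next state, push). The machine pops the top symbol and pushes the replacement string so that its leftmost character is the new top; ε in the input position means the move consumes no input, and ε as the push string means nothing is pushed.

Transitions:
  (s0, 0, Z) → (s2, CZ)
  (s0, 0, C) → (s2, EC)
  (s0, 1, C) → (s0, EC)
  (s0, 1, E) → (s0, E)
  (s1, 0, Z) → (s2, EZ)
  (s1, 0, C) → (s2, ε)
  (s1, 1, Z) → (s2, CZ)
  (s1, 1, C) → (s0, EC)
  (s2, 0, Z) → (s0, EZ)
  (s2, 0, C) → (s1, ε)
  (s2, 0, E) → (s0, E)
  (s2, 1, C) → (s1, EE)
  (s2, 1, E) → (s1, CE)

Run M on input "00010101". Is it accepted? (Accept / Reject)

Reject

(s0, 00010101, Z)
  read 0, top Z: go to s2, push CZ → (s2, 0010101, CZ)
  read 0, top C: go to s1, push ε → (s1, 010101, Z)
  read 0, top Z: go to s2, push EZ → (s2, 10101, EZ)
  read 1, top E: go to s1, push CE → (s1, 0101, CEZ)
  read 0, top C: go to s2, push ε → (s2, 101, EZ)
  read 1, top E: go to s1, push CE → (s1, 01, CEZ)
  read 0, top C: go to s2, push ε → (s2, 1, EZ)
  read 1, top E: go to s1, push CE → (s1, ε, CEZ)
All input consumed; state s1 ∉ F and no further ε-move applies.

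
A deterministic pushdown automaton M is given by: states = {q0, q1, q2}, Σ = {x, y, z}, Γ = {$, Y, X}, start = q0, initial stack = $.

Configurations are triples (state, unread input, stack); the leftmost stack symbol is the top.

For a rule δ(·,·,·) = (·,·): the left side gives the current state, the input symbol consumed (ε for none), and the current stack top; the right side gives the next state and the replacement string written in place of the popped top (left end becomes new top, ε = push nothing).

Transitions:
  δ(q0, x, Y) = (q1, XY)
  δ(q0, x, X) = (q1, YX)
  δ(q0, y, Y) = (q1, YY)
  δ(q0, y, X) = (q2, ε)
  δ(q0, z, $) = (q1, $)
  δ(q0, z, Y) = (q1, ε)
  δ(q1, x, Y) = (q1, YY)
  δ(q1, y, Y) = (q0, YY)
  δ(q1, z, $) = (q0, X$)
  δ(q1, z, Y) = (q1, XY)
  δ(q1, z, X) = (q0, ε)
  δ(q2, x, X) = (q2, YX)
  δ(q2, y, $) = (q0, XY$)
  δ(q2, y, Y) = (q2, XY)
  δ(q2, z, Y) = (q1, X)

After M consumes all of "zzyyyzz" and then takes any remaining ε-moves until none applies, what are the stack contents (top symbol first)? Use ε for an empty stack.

$

(q0, zzyyyzz, $) ⊢ (q1, zyyyzz, $) ⊢ (q0, yyyzz, X$) ⊢ (q2, yyzz, $) ⊢ (q0, yzz, XY$) ⊢ (q2, zz, Y$) ⊢ (q1, z, X$) ⊢ (q0, ε, $)
All input consumed in state q0 with stack $.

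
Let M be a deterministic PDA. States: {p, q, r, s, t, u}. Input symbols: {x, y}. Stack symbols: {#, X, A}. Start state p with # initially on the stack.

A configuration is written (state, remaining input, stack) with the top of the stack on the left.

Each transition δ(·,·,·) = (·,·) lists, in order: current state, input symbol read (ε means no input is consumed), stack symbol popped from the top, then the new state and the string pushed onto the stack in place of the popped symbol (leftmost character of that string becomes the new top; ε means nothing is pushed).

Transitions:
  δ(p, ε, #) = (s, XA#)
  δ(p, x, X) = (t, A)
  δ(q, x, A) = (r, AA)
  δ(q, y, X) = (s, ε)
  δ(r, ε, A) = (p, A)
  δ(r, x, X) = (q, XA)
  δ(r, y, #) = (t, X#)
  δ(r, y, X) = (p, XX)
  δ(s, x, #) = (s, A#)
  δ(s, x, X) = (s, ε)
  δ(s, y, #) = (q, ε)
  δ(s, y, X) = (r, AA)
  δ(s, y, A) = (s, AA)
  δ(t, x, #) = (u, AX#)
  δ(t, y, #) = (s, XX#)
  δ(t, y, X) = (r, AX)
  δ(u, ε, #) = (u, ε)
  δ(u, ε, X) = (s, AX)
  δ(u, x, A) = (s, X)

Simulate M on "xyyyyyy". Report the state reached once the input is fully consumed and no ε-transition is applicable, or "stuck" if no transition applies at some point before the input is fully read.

(p, xyyyyyy, #) ⊢ (s, xyyyyyy, XA#) ⊢ (s, yyyyyy, A#) ⊢ (s, yyyyy, AA#) ⊢ (s, yyyy, AAA#) ⊢ (s, yyy, AAAA#) ⊢ (s, yy, AAAAA#) ⊢ (s, y, AAAAAA#) ⊢ (s, ε, AAAAAAA#)
All input consumed; M is in state s.

s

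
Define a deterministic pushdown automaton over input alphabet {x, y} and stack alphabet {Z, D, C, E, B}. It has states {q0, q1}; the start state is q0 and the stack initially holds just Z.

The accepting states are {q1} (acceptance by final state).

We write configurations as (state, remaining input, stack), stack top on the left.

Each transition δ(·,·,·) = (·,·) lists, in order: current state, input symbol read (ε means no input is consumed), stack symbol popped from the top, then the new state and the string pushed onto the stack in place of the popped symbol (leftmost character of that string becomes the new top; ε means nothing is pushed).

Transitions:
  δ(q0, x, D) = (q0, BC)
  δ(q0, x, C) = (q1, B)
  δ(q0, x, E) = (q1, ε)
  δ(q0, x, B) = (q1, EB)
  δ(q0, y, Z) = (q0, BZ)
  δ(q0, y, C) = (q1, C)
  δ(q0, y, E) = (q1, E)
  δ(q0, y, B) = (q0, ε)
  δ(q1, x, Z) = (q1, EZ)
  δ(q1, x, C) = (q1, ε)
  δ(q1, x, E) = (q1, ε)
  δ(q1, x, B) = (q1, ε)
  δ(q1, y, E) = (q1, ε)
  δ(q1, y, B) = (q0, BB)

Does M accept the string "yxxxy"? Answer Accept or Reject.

(q0, yxxxy, Z) ⊢ (q0, xxxy, BZ) ⊢ (q1, xxy, EBZ) ⊢ (q1, xy, BZ) ⊢ (q1, y, Z)
No transition applies at (q1, y, Z); input not fully consumed.

Reject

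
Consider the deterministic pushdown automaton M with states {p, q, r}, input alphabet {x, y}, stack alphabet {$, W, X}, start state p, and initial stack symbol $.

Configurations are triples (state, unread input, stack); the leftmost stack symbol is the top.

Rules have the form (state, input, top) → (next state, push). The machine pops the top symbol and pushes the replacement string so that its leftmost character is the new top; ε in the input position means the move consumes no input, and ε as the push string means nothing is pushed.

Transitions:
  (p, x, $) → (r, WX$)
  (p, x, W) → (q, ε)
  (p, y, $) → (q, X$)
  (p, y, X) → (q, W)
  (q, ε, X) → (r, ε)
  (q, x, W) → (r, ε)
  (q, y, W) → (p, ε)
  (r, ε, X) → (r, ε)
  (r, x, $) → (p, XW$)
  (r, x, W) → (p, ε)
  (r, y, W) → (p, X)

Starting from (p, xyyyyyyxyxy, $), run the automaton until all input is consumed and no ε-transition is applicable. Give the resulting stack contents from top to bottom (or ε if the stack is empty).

(p, xyyyyyyxyxy, $)
  read x, top $: go to r, push WX$ → (r, yyyyyyxyxy, WX$)
  read y, top W: go to p, push X → (p, yyyyyxyxy, XX$)
  read y, top X: go to q, push W → (q, yyyyxyxy, WX$)
  read y, top W: go to p, push ε → (p, yyyxyxy, X$)
  read y, top X: go to q, push W → (q, yyxyxy, W$)
  read y, top W: go to p, push ε → (p, yxyxy, $)
  read y, top $: go to q, push X$ → (q, xyxy, X$)
  ε-move, top X: go to r, push ε → (r, xyxy, $)
  read x, top $: go to p, push XW$ → (p, yxy, XW$)
  read y, top X: go to q, push W → (q, xy, WW$)
  read x, top W: go to r, push ε → (r, y, W$)
  read y, top W: go to p, push X → (p, ε, X$)
All input consumed in state p with stack X$.

X$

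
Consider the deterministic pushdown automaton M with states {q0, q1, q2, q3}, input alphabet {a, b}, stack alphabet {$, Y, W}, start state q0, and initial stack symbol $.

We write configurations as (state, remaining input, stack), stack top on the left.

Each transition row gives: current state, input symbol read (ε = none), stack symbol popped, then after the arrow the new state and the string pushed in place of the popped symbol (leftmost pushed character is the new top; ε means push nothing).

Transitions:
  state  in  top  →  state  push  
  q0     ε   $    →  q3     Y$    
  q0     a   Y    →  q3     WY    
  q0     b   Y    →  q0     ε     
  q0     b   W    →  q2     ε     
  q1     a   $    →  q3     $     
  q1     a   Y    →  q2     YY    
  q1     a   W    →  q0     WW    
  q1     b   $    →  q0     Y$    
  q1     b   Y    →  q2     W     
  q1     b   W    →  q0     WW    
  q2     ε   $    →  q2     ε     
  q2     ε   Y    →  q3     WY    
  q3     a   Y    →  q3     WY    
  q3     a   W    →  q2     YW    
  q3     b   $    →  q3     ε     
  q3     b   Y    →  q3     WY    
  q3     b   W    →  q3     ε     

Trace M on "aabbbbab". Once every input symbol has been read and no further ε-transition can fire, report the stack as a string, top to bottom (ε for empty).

YWYWY$

(q0, aabbbbab, $) ⊢ (q3, aabbbbab, Y$) ⊢ (q3, abbbbab, WY$) ⊢ (q2, bbbbab, YWY$) ⊢ (q3, bbbbab, WYWY$) ⊢ (q3, bbbab, YWY$) ⊢ (q3, bbab, WYWY$) ⊢ (q3, bab, YWY$) ⊢ (q3, ab, WYWY$) ⊢ (q2, b, YWYWY$) ⊢ (q3, b, WYWYWY$) ⊢ (q3, ε, YWYWY$)
All input consumed in state q3 with stack YWYWY$.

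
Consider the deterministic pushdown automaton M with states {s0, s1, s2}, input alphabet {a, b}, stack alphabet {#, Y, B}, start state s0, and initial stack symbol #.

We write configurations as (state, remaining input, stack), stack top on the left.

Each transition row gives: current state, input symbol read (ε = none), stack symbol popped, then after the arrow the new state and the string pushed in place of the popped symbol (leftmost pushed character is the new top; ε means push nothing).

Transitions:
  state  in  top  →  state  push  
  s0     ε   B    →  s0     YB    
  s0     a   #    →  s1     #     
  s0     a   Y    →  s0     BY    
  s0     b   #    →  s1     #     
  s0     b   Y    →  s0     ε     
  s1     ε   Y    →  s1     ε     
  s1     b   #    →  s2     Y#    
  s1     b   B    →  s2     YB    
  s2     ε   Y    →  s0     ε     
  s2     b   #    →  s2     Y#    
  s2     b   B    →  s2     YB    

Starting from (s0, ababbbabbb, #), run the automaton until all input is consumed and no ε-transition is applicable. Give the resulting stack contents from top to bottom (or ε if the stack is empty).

#

(s0, ababbbabbb, #) ⊢ (s1, babbbabbb, #) ⊢ (s2, abbbabbb, Y#) ⊢ (s0, abbbabbb, #) ⊢ (s1, bbbabbb, #) ⊢ (s2, bbabbb, Y#) ⊢ (s0, bbabbb, #) ⊢ (s1, babbb, #) ⊢ (s2, abbb, Y#) ⊢ (s0, abbb, #) ⊢ (s1, bbb, #) ⊢ (s2, bb, Y#) ⊢ (s0, bb, #) ⊢ (s1, b, #) ⊢ (s2, ε, Y#) ⊢ (s0, ε, #)
All input consumed in state s0 with stack #.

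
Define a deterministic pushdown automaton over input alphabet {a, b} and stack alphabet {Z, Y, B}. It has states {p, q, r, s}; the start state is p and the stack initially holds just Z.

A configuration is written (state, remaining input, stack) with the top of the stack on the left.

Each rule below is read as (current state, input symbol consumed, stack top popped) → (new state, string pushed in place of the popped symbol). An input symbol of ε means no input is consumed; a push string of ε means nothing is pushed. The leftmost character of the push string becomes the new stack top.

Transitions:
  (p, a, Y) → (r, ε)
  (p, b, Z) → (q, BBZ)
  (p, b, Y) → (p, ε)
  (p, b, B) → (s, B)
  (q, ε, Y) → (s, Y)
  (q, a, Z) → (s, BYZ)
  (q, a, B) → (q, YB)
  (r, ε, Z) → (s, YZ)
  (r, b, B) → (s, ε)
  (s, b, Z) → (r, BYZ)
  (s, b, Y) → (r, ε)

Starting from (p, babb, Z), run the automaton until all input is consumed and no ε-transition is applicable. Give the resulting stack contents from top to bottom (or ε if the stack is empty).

BZ

(p, babb, Z)
  read b, top Z: go to q, push BBZ → (q, abb, BBZ)
  read a, top B: go to q, push YB → (q, bb, YBBZ)
  ε-move, top Y: go to s, push Y → (s, bb, YBBZ)
  read b, top Y: go to r, push ε → (r, b, BBZ)
  read b, top B: go to s, push ε → (s, ε, BZ)
All input consumed in state s with stack BZ.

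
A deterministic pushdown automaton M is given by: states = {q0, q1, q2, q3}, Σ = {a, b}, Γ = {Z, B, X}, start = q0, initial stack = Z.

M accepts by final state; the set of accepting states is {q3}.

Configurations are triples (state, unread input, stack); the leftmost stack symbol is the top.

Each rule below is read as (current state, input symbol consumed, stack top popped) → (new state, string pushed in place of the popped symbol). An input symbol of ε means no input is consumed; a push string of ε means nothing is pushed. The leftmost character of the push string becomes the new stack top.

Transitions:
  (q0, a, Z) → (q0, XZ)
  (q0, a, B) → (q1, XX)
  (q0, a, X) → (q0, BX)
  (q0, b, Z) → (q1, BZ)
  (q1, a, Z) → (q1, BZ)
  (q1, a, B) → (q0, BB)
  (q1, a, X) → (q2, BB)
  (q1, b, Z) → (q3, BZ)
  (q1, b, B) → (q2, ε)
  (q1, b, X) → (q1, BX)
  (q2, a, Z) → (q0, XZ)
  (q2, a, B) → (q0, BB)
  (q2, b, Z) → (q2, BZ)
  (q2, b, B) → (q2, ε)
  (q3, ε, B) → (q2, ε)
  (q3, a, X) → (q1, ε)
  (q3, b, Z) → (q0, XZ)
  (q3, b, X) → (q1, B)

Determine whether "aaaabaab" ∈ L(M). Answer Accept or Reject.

(q0, aaaabaab, Z) ⊢ (q0, aaabaab, XZ) ⊢ (q0, aabaab, BXZ) ⊢ (q1, abaab, XXXZ) ⊢ (q2, baab, BBXXZ) ⊢ (q2, aab, BXXZ) ⊢ (q0, ab, BBXXZ) ⊢ (q1, b, XXBXXZ) ⊢ (q1, ε, BXXBXXZ)
All input consumed; state q1 ∉ F and no further ε-move applies.

Reject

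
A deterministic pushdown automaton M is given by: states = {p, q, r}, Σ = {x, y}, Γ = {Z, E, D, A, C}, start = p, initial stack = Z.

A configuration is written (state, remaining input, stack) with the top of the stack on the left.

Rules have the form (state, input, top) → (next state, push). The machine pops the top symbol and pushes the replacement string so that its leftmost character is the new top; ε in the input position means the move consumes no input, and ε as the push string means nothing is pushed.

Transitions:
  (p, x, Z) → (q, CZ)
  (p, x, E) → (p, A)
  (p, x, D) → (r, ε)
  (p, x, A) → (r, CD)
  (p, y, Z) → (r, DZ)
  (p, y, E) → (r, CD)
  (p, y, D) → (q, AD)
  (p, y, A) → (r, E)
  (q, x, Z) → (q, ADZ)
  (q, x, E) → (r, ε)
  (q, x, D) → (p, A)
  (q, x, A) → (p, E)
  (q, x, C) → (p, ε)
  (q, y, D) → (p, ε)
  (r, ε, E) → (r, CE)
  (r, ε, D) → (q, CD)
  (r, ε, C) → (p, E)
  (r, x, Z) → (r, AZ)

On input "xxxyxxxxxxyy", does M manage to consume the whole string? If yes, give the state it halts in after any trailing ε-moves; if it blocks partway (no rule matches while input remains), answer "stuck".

(p, xxxyxxxxxxyy, Z)
  read x, top Z: go to q, push CZ → (q, xxyxxxxxxyy, CZ)
  read x, top C: go to p, push ε → (p, xyxxxxxxyy, Z)
  read x, top Z: go to q, push CZ → (q, yxxxxxxyy, CZ)
No transition for (q, y, top C); M blocks with input yxxxxxxyy remaining.

stuck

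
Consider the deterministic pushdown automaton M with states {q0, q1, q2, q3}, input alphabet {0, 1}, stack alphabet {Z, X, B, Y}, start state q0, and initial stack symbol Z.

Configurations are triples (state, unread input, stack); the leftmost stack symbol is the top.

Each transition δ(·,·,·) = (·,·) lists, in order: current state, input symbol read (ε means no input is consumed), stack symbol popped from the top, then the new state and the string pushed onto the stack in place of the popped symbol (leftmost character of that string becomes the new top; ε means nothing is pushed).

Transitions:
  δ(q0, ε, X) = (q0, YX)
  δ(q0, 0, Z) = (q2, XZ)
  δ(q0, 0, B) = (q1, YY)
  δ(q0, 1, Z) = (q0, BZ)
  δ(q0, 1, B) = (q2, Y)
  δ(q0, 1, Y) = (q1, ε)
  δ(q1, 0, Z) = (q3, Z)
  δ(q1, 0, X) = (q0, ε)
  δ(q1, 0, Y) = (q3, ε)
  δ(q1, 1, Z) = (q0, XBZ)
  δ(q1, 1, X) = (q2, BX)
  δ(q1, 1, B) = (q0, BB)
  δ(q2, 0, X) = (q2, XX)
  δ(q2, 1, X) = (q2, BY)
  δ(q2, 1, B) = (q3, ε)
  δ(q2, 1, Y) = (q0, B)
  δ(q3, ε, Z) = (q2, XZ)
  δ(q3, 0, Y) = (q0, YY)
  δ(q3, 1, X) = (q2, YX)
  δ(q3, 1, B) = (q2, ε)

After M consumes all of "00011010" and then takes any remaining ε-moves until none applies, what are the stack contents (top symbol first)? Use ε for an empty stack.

XXZ

(q0, 00011010, Z)
  read 0, top Z: go to q2, push XZ → (q2, 0011010, XZ)
  read 0, top X: go to q2, push XX → (q2, 011010, XXZ)
  read 0, top X: go to q2, push XX → (q2, 11010, XXXZ)
  read 1, top X: go to q2, push BY → (q2, 1010, BYXXZ)
  read 1, top B: go to q3, push ε → (q3, 010, YXXZ)
  read 0, top Y: go to q0, push YY → (q0, 10, YYXXZ)
  read 1, top Y: go to q1, push ε → (q1, 0, YXXZ)
  read 0, top Y: go to q3, push ε → (q3, ε, XXZ)
All input consumed in state q3 with stack XXZ.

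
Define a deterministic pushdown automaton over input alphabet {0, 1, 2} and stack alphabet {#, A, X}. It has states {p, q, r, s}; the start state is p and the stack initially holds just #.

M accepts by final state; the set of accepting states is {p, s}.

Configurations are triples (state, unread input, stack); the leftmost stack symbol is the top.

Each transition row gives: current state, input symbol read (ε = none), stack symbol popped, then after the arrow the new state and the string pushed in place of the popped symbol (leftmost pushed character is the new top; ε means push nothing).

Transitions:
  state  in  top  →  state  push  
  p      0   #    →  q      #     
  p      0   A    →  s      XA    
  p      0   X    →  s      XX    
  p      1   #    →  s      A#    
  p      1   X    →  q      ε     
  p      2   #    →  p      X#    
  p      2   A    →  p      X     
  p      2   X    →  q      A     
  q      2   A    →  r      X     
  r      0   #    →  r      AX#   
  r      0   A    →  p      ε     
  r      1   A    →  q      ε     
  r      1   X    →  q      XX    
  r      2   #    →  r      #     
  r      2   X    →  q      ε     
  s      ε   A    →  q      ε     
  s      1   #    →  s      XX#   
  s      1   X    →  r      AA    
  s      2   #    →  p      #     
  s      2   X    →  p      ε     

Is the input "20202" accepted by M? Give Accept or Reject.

(p, 20202, #)
  read 2, top #: go to p, push X# → (p, 0202, X#)
  read 0, top X: go to s, push XX → (s, 202, XX#)
  read 2, top X: go to p, push ε → (p, 02, X#)
  read 0, top X: go to s, push XX → (s, 2, XX#)
  read 2, top X: go to p, push ε → (p, ε, X#)
All input consumed; state p ∈ F.

Accept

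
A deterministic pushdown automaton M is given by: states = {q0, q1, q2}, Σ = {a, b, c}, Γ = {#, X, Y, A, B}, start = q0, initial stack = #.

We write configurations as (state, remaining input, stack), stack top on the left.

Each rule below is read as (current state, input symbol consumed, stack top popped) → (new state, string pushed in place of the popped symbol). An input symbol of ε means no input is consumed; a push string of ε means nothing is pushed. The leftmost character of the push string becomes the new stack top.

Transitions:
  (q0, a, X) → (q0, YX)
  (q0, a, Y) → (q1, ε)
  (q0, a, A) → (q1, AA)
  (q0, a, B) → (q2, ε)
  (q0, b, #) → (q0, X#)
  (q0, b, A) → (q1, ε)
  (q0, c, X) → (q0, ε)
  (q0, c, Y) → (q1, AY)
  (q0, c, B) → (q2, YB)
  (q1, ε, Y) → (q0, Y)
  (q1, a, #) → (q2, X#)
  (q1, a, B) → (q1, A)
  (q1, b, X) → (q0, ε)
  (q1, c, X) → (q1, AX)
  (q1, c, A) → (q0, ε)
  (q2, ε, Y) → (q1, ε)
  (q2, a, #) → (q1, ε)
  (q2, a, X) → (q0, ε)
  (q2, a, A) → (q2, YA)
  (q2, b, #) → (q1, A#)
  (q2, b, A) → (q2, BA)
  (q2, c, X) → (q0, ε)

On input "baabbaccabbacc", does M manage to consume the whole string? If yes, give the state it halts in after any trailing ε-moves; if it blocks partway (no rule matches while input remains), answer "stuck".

(q0, baabbaccabbacc, #) ⊢ (q0, aabbaccabbacc, X#) ⊢ (q0, abbaccabbacc, YX#) ⊢ (q1, bbaccabbacc, X#) ⊢ (q0, baccabbacc, #) ⊢ (q0, accabbacc, X#) ⊢ (q0, ccabbacc, YX#) ⊢ (q1, cabbacc, AYX#) ⊢ (q0, abbacc, YX#) ⊢ (q1, bbacc, X#) ⊢ (q0, bacc, #) ⊢ (q0, acc, X#) ⊢ (q0, cc, YX#) ⊢ (q1, c, AYX#) ⊢ (q0, ε, YX#)
All input consumed; M is in state q0.

q0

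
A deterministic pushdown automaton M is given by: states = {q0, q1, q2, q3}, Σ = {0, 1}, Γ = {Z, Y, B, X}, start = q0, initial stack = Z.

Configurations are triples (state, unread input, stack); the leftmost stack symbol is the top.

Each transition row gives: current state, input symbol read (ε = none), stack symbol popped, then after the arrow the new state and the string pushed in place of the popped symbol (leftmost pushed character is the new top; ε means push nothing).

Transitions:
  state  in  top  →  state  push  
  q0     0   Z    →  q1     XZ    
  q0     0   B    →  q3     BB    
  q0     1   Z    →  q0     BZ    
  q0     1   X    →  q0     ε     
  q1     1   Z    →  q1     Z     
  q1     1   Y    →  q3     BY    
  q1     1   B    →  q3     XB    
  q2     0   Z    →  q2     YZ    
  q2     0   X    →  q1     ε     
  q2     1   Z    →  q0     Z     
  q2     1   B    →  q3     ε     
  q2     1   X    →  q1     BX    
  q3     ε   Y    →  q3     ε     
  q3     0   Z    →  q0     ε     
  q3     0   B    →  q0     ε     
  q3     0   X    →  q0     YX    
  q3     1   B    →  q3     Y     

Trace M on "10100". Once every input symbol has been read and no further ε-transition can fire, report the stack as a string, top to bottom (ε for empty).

(q0, 10100, Z)
  read 1, top Z: go to q0, push BZ → (q0, 0100, BZ)
  read 0, top B: go to q3, push BB → (q3, 100, BBZ)
  read 1, top B: go to q3, push Y → (q3, 00, YBZ)
  ε-move, top Y: go to q3, push ε → (q3, 00, BZ)
  read 0, top B: go to q0, push ε → (q0, 0, Z)
  read 0, top Z: go to q1, push XZ → (q1, ε, XZ)
All input consumed in state q1 with stack XZ.

XZ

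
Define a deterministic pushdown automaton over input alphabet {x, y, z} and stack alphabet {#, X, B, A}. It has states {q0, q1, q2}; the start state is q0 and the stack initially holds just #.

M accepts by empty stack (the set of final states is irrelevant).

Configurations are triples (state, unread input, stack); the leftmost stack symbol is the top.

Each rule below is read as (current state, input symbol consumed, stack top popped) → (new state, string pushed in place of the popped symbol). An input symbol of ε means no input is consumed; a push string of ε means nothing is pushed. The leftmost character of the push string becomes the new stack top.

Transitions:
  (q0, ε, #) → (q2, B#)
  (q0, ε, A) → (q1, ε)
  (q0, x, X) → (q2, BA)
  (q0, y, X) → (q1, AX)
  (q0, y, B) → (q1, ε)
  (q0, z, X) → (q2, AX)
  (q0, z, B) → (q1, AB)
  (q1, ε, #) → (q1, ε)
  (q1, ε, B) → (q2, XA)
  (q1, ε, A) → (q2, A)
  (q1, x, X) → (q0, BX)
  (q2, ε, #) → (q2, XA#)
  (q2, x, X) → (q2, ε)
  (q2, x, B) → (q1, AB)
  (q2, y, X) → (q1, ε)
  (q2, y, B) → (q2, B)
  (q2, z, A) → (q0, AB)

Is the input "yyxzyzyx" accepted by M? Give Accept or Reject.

(q0, yyxzyzyx, #) ⊢ (q2, yyxzyzyx, B#) ⊢ (q2, yxzyzyx, B#) ⊢ (q2, xzyzyx, B#) ⊢ (q1, zyzyx, AB#) ⊢ (q2, zyzyx, AB#) ⊢ (q0, yzyx, ABB#) ⊢ (q1, yzyx, BB#) ⊢ (q2, yzyx, XAB#) ⊢ (q1, zyx, AB#) ⊢ (q2, zyx, AB#) ⊢ (q0, yx, ABB#) ⊢ (q1, yx, BB#) ⊢ (q2, yx, XAB#) ⊢ (q1, x, AB#) ⊢ (q2, x, AB#)
No transition applies at (q2, x, AB#); input not fully consumed.

Reject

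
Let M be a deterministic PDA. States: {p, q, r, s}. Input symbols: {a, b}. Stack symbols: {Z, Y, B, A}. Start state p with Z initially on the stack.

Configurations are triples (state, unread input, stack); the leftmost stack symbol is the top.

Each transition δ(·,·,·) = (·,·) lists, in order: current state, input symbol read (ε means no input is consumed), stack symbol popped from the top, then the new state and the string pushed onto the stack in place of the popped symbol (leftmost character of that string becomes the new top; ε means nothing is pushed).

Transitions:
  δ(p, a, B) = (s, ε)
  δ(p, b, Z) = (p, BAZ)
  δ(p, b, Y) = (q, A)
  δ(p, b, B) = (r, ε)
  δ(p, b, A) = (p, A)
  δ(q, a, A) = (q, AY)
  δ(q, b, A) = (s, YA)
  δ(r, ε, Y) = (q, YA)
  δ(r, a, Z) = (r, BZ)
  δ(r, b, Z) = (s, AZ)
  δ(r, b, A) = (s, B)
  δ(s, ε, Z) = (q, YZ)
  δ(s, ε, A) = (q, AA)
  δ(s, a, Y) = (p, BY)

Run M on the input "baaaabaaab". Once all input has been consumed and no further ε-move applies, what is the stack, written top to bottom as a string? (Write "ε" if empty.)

YAAYYYAZ

(p, baaaabaaab, Z)
  read b, top Z: go to p, push BAZ → (p, aaaabaaab, BAZ)
  read a, top B: go to s, push ε → (s, aaabaaab, AZ)
  ε-move, top A: go to q, push AA → (q, aaabaaab, AAZ)
  read a, top A: go to q, push AY → (q, aabaaab, AYAZ)
  read a, top A: go to q, push AY → (q, abaaab, AYYAZ)
  read a, top A: go to q, push AY → (q, baaab, AYYYAZ)
  read b, top A: go to s, push YA → (s, aaab, YAYYYAZ)
  read a, top Y: go to p, push BY → (p, aab, BYAYYYAZ)
  read a, top B: go to s, push ε → (s, ab, YAYYYAZ)
  read a, top Y: go to p, push BY → (p, b, BYAYYYAZ)
  read b, top B: go to r, push ε → (r, ε, YAYYYAZ)
  ε-move, top Y: go to q, push YA → (q, ε, YAAYYYAZ)
All input consumed in state q with stack YAAYYYAZ.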